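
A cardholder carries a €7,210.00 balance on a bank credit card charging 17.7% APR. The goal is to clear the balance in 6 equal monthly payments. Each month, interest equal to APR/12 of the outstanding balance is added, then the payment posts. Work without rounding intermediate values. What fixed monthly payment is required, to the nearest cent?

Monthly rate r = 17.7%/12 = 1.475% = 0.01475.
Level-payment amortization: P = B₀·r / (1 − (1+r)^(−n)) = 7210.00·0.01475 / (1 − 1.01475^(−6)).
Denominator 1 − (1+r)^(−6) = 0.0841051014.
P = 106.347 / 0.0841051014 ≈ 1264.46.

€1,264.46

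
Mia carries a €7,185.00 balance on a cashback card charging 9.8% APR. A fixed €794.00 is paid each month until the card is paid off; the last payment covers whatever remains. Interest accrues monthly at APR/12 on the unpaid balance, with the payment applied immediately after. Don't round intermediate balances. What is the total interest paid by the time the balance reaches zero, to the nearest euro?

Monthly rate r = 9.8%/12 = 0.816667% = 0.00816667.
Payoff takes n = ⌈−ln(1 − rB₀/P)/ln(1+r)⌉ = ⌈9.439⌉ = 10 payments; the last is €349.57.
Total paid = 9·€794.00 + €349.57 = €7,495.57.
Total interest = total paid − principal = €7,495.57 − €7,185.00 = €310.57.

€311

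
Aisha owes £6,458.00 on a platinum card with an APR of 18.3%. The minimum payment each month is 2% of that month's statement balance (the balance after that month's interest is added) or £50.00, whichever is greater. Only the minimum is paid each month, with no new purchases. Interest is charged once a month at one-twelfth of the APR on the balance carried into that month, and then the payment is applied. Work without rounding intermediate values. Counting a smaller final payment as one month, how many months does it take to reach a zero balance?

Monthly rate r = 18.3%/12 = 1.525% = 0.01525.
While 2% of the post-interest balance exceeds £50.00, each month B ← (B·(1+r))·(1 − 0.02), i.e. B shrinks by the factor (1+r)·0.98 = 0.99494.
This holds for months 1–191. Entering month 192 the balance is £2,453.13; 2% of the post-interest balance is now below £50.00, so the flat £50.00 minimum applies from here.
From month 192 a fixed £50.00 at rate r clears £2,453.13 in 92 more payments. Total: 191 + 92 = 283 months.

283 months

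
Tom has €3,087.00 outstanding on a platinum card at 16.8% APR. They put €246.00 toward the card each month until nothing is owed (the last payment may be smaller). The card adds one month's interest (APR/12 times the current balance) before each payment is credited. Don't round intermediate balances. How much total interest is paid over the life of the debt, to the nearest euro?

€332

Monthly rate r = 16.8%/12 = 1.4% = 0.014.
Payoff takes n = ⌈−ln(1 − rB₀/P)/ln(1+r)⌉ = ⌈13.896⌉ = 14 payments; the last is €220.67.
Total paid = 13·€246.00 + €220.67 = €3,418.67.
Total interest = total paid − principal = €3,418.67 − €3,087.00 = €331.67.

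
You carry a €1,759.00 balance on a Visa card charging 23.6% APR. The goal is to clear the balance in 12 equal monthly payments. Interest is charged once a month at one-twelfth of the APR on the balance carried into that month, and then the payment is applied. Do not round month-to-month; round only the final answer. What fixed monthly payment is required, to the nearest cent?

€165.99

Monthly rate r = 23.6%/12 = 1.96667% = 0.0196667.
Level-payment amortization: P = B₀·r / (1 − (1+r)^(−n)) = 1759.00·0.0196667 / (1 − 1.01967^(−12)).
Denominator 1 − (1+r)^(−12) = 0.208408116.
P = 34.5937 / 0.208408116 ≈ 165.99.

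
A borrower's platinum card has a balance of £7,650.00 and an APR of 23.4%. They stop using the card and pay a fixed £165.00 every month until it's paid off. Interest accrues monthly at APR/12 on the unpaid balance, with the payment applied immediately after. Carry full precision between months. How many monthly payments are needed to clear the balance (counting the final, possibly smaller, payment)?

Monthly rate r = 23.4%/12 = 1.95% = 0.0195.
Recurrence: B ← B·(1+r) − £165.00.
Month 1: interest £149.18; balance after payment £7,634.18.
Month 2: interest £148.87; balance after payment £7,618.04.
Closed form: n = −ln(1 − rB₀/P)/ln(1+r) = −ln(0.095909)/ln(1.0195) ≈ 121.392, so the balance reaches zero during payment 122.

122 payments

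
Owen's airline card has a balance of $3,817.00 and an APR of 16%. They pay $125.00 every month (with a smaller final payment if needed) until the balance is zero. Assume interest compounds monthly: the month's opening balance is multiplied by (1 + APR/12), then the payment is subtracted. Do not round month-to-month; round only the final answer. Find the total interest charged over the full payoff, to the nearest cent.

$1,117.14

Monthly rate r = 16%/12 = 1.33333% = 0.0133333.
Payoff takes n = ⌈−ln(1 − rB₀/P)/ln(1+r)⌉ = ⌈39.471⌉ = 40 payments; the last is $59.14.
Total paid = 39·$125.00 + $59.14 = $4,934.14.
Total interest = total paid − principal = $4,934.14 − $3,817.00 = $1,117.14.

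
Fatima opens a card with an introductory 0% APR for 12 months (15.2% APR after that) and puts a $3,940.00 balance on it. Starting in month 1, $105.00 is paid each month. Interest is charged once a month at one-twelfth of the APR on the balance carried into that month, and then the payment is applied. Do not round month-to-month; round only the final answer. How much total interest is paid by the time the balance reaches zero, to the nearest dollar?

Promo months 1–12 at r₀ = 0%/12 = 0; months 13+ at r₁ = 15.2%/12 = 0.0126667.
After month 12 (no interest yet): B = $3,940.00 − 12·$105.00 = $2,680.00.
Then at r₁ with $105.00/mo: n₂ = −ln(1 − r₁·B/P)/ln(1+r₁) ≈ 31.03 → 32 more payments.
Total paid = 43·$105.00 + $2.76 = $4,517.76; interest = $4,517.76 − $3,940.00 = $577.76.

$578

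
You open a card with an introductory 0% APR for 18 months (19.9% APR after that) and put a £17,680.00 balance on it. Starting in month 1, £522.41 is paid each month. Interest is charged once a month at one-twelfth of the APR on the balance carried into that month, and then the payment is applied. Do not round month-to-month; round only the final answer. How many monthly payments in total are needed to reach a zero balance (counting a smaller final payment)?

Promo months 1–18 at r₀ = 0%/12 = 0; months 19+ at r₁ = 19.9%/12 = 0.0165833.
After month 18 (no interest yet): B = £17,680.00 − 18·£522.41 = £8,276.62.
Then at r₁ with £522.41/mo: n₂ = −ln(1 − r₁·B/P)/ln(1+r₁) ≈ 18.53 → 19 more payments.

37 months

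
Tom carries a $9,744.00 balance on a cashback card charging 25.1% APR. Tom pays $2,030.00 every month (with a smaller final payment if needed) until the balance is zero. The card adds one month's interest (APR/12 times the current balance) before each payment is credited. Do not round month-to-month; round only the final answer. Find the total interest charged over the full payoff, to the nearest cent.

Monthly rate r = 25.1%/12 = 2.09167% = 0.0209167.
Payoff takes n = ⌈−ln(1 − rB₀/P)/ln(1+r)⌉ = ⌈5.111⌉ = 6 payments; the last is $227.67.
Total paid = 5·$2,030.00 + $227.67 = $10,377.67.
Total interest = total paid − principal = $10,377.67 − $9,744.00 = $633.67.

$633.67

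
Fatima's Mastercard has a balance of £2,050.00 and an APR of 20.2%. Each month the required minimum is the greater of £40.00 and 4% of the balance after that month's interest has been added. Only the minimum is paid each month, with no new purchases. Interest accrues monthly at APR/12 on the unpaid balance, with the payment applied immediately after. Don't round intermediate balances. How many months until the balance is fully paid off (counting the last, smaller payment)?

Monthly rate r = 20.2%/12 = 1.68333% = 0.0168333.
While 4% of the post-interest balance exceeds £40.00, each month B ← (B·(1+r))·(1 − 0.04), i.e. B shrinks by the factor (1+r)·0.96 = 0.97616.
This holds for months 1–31. Entering month 32 the balance is £970.30; 4% of the post-interest balance is now below £40.00, so the flat £40.00 minimum applies from here.
From month 32 a fixed £40.00 at rate r clears £970.30 in 32 more payments. Total: 31 + 32 = 63 months.

63 months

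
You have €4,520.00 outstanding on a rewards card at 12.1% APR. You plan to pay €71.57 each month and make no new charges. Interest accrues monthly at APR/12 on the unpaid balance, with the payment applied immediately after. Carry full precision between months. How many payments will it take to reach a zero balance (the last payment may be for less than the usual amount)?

Monthly rate r = 12.1%/12 = 1.00833% = 0.0100833.
Recurrence: B ← B·(1+r) − €71.57.
Month 1: interest €45.58; balance after payment €4,494.01.
Month 2: interest €45.31; balance after payment €4,467.75.
Closed form: n = −ln(1 − rB₀/P)/ln(1+r) = −ln(0.36319)/ln(1.01008) ≈ 100.952, so the balance reaches zero during payment 101.

101 payments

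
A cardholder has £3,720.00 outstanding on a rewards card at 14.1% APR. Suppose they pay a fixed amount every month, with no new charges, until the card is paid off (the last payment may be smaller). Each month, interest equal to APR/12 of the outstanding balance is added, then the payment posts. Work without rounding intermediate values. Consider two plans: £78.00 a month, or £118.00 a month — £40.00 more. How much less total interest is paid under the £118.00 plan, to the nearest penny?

£813.63

Monthly rate r = 14.1%/12 = 1.175% = 0.01175.
At £78.00/mo: n = ⌈−ln(1 − rB₀/P)/ln(1+r)⌉ = 71 payments (last £27.81); total interest = total paid − £3,720.00 = £1,767.81.
At £118.00/mo: 40 payments (last £72.18); total interest £954.18.
Interest saved = £1,767.81 − £954.18 = £813.63.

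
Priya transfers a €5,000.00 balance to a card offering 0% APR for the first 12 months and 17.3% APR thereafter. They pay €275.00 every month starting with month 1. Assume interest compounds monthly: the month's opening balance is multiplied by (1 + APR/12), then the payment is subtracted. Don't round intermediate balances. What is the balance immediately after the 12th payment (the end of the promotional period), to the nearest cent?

Promo months 1–12 at r₀ = 0%/12 = 0; months 13+ at r₁ = 17.3%/12 = 0.0144167.
After month 12 (no interest yet): B = €5,000.00 − 12·€275.00 = €1,700.00.

€1,700.00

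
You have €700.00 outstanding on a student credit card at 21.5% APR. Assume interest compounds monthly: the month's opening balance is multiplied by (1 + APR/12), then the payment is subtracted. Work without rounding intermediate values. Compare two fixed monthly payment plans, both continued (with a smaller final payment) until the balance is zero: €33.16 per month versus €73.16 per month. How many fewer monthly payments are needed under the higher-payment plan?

Monthly rate r = 21.5%/12 = 1.79167% = 0.0179167.
At €33.16/mo: n = ⌈−ln(1 − rB₀/P)/ln(1+r)⌉ = 27 payments (last €25.18); total interest = total paid − €700.00 = €187.34.
At €73.16/mo: 11 payments (last €43.30); total interest €74.90.
Payments saved = 27 − 11 = 16.

16 fewer payments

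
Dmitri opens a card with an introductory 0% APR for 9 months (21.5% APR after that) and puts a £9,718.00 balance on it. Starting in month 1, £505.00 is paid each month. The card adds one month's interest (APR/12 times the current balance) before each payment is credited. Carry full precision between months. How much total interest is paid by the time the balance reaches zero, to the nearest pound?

Promo months 1–9 at r₀ = 0%/12 = 0; months 10+ at r₁ = 21.5%/12 = 0.0179167.
After month 9 (no interest yet): B = £9,718.00 − 9·£505.00 = £5,173.00.
Then at r₁ with £505.00/mo: n₂ = −ln(1 − r₁·B/P)/ln(1+r₁) ≈ 11.42 → 12 more payments.
Total paid = 20·£505.00 + £212.30 = £10,312.30; interest = £10,312.30 − £9,718.00 = £594.30.

£594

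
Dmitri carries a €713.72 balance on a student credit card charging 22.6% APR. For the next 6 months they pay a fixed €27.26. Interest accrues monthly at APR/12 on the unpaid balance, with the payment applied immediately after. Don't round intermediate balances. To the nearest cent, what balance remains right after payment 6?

Monthly rate r = 22.6%/12 = 1.88333% = 0.0188333.
Each month: B ← B·(1+r) − €27.26.
Month 1: interest €13.44; balance after payment €699.90.
Month 2: interest €13.18; balance after payment €685.82.
Month 3: interest €12.92; balance after payment €671.48.
Month 4: interest €12.65; balance after payment €656.87.
Month 5: interest €12.37; balance after payment €641.98.
Month 6: interest €12.09; balance after payment €626.81.

€626.81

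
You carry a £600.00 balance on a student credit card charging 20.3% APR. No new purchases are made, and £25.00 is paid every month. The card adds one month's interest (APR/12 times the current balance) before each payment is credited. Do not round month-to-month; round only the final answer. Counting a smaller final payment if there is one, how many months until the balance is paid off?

32 payments

Monthly rate r = 20.3%/12 = 1.69167% = 0.0169167.
Recurrence: B ← B·(1+r) − £25.00.
Month 1: interest £10.15; balance after payment £585.15.
Month 2: interest £9.90; balance after payment £570.05.
Closed form: n = −ln(1 − rB₀/P)/ln(1+r) = −ln(0.594)/ln(1.01692) ≈ 31.050, so the balance reaches zero during payment 32.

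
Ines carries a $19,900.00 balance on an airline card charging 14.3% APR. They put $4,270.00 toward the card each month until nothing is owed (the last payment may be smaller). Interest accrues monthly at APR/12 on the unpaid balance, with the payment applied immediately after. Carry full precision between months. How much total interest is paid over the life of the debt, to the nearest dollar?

Monthly rate r = 14.3%/12 = 1.19167% = 0.0119167.
Payoff takes n = ⌈−ln(1 − rB₀/P)/ln(1+r)⌉ = ⌈4.823⌉ = 5 payments; the last is $3,519.36.
Total paid = 4·$4,270.00 + $3,519.36 = $20,599.36.
Total interest = total paid − principal = $20,599.36 − $19,900.00 = $699.36.

$699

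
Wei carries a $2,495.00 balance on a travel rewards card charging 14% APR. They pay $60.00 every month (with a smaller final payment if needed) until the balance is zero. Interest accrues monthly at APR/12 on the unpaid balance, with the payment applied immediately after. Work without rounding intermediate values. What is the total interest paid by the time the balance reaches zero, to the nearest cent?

$939.07

Monthly rate r = 14%/12 = 1.16667% = 0.0116667.
Payoff takes n = ⌈−ln(1 − rB₀/P)/ln(1+r)⌉ = ⌈57.233⌉ = 58 payments; the last is $14.07.
Total paid = 57·$60.00 + $14.07 = $3,434.07.
Total interest = total paid − principal = $3,434.07 − $2,495.00 = $939.07.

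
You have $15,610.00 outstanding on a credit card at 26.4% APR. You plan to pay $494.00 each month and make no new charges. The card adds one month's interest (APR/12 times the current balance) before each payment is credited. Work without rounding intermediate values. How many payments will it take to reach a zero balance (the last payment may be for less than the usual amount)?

55 payments

Monthly rate r = 26.4%/12 = 2.2% = 0.022.
Recurrence: B ← B·(1+r) − $494.00.
Month 1: interest $343.42; balance after payment $15,459.42.
Month 2: interest $340.11; balance after payment $15,305.53.
Closed form: n = −ln(1 − rB₀/P)/ln(1+r) = −ln(0.30482)/ln(1.022) ≈ 54.594, so the balance reaches zero during payment 55.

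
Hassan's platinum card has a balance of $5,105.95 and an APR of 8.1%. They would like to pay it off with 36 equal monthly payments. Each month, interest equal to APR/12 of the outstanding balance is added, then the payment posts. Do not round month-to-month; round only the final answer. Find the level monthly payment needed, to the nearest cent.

Monthly rate r = 8.1%/12 = 0.675% = 0.00675.
Level-payment amortization: P = B₀·r / (1 − (1+r)^(−n)) = 5105.95·0.00675 / (1 − 1.00675^(−36)).
Denominator 1 − (1+r)^(−36) = 0.215087904.
P = 34.4652 / 0.215087904 ≈ 160.24.

$160.24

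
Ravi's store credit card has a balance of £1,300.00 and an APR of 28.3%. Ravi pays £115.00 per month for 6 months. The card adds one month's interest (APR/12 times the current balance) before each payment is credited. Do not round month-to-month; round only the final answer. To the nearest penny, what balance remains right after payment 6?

Monthly rate r = 28.3%/12 = 2.35833% = 0.0235833.
Each month: B ← B·(1+r) − £115.00.
Month 1: interest £30.66; balance after payment £1,215.66.
Month 2: interest £28.67; balance after payment £1,129.33.
Month 3: interest £26.63; balance after payment £1,040.96.
Month 4: interest £24.55; balance after payment £950.51.
Month 5: interest £22.42; balance after payment £857.93.
Month 6: interest £20.23; balance after payment £763.16.

£763.16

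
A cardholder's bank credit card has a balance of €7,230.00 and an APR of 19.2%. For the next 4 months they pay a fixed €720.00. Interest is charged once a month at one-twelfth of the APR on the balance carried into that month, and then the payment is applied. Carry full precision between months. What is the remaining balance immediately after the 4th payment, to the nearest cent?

Monthly rate r = 19.2%/12 = 1.6% = 0.016.
Each month: B ← B·(1+r) − €720.00.
Month 1: interest €115.68; balance after payment €6,625.68.
Month 2: interest €106.01; balance after payment €6,011.69.
Month 3: interest €96.19; balance after payment €5,387.88.
Month 4: interest €86.21; balance after payment €4,754.08.

€4,754.08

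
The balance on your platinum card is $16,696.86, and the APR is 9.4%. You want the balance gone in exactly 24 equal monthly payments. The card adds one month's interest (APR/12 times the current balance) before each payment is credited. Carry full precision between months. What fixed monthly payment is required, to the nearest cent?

$765.86

Monthly rate r = 9.4%/12 = 0.783333% = 0.00783333.
Level-payment amortization: P = B₀·r / (1 − (1+r)^(−n)) = 16696.86·0.00783333 / (1 − 1.00783^(−24)).
Denominator 1 − (1+r)^(−24) = 0.170778101.
P = 130.792 / 0.170778101 ≈ 765.86.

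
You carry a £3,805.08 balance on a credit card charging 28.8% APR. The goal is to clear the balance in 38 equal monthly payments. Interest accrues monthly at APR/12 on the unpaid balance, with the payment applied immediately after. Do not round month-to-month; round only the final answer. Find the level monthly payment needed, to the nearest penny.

£153.76

Monthly rate r = 28.8%/12 = 2.4% = 0.024.
Level-payment amortization: P = B₀·r / (1 − (1+r)^(−n)) = 3805.08·0.024 / (1 − 1.024^(−38)).
Denominator 1 − (1+r)^(−38) = 0.593929306.
P = 91.3219 / 0.593929306 ≈ 153.76.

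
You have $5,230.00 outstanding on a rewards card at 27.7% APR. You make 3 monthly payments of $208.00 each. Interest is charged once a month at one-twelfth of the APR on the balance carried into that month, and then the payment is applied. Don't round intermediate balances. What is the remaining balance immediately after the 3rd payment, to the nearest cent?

Monthly rate r = 27.7%/12 = 2.30833% = 0.0230833.
Each month: B ← B·(1+r) − $208.00.
Month 1: interest $120.73; balance after payment $5,142.73.
Month 2: interest $118.71; balance after payment $5,053.44.
Month 3: interest $116.65; balance after payment $4,962.09.

$4,962.09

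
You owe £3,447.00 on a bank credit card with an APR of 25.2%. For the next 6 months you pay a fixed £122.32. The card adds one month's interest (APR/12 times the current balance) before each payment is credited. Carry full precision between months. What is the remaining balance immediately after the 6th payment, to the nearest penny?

Monthly rate r = 25.2%/12 = 2.1% = 0.021.
Each month: B ← B·(1+r) − £122.32.
Month 1: interest £72.39; balance after payment £3,397.07.
Month 2: interest £71.34; balance after payment £3,346.09.
Month 3: interest £70.27; balance after payment £3,294.03.
Month 4: interest £69.17; balance after payment £3,240.89.
Month 5: interest £68.06; balance after payment £3,186.63.
Month 6: interest £66.92; balance after payment £3,131.23.

£3,131.23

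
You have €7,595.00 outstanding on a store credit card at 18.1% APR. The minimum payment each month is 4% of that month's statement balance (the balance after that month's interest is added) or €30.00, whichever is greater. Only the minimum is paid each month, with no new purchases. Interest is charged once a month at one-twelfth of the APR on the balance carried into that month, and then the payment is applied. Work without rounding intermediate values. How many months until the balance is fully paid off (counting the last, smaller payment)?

Monthly rate r = 18.1%/12 = 1.50833% = 0.0150833.
While 4% of the post-interest balance exceeds €30.00, each month B ← (B·(1+r))·(1 − 0.04), i.e. B shrinks by the factor (1+r)·0.96 = 0.97448.
This holds for months 1–91. Entering month 92 the balance is €722.54; 4% of the post-interest balance is now below €30.00, so the flat €30.00 minimum applies from here.
From month 92 a fixed €30.00 at rate r clears €722.54 in 31 more payments. Total: 91 + 31 = 122 months.

122 months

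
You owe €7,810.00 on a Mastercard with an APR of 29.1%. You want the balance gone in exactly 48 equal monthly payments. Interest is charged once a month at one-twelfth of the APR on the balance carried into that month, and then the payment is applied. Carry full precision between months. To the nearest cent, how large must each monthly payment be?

Monthly rate r = 29.1%/12 = 2.425% = 0.02425.
Level-payment amortization: P = B₀·r / (1 − (1+r)^(−n)) = 7810.00·0.02425 / (1 − 1.02425^(−48)).
Denominator 1 − (1+r)^(−48) = 0.683398248.
P = 189.393 / 0.683398248 ≈ 277.13.

€277.13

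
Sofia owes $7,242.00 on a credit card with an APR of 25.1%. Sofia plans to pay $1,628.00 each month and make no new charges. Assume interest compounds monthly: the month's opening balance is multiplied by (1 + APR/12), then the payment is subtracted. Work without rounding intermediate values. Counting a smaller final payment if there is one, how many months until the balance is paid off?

5 payments

Monthly rate r = 25.1%/12 = 2.09167% = 0.0209167.
Recurrence: B ← B·(1+r) − $1,628.00.
Month 1: interest $151.48; balance after payment $5,765.48.
Month 2: interest $120.59; balance after payment $4,258.07.
Month 3: interest $89.06; balance after payment $2,719.14.
Month 4: interest $56.88; balance after payment $1,148.01.
Month 5: interest $24.01; balance after payment $0.00.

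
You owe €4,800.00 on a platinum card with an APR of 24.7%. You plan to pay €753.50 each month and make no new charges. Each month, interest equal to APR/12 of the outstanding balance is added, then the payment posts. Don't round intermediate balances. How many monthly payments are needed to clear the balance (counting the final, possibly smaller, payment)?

Monthly rate r = 24.7%/12 = 2.05833% = 0.0205833.
Recurrence: B ← B·(1+r) − €753.50.
Month 1: interest €98.80; balance after payment €4,145.30.
Month 2: interest €85.32; balance after payment €3,477.12.
Closed form: n = −ln(1 − rB₀/P)/ln(1+r) = −ln(0.86888)/ln(1.02058) ≈ 6.898, so the balance reaches zero during payment 7.

7 payments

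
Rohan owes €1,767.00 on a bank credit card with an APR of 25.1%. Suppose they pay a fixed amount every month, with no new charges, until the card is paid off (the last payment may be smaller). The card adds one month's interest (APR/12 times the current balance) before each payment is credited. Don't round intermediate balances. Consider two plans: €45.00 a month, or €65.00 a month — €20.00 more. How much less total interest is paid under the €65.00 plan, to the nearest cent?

Monthly rate r = 25.1%/12 = 2.09167% = 0.0209167.
At €45.00/mo: n = ⌈−ln(1 − rB₀/P)/ln(1+r)⌉ = 84 payments (last €8.83); total interest = total paid − €1,767.00 = €1,976.83.
At €65.00/mo: 41 payments (last €40.07); total interest €873.07.
Interest saved = €1,976.83 − €873.07 = €1,103.76.

€1,103.76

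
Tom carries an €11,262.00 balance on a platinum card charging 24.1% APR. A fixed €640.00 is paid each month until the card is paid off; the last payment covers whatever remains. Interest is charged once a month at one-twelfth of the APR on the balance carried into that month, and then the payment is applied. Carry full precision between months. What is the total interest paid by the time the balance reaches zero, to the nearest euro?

€2,773

Monthly rate r = 24.1%/12 = 2.00833% = 0.0200833.
Payoff takes n = ⌈−ln(1 − rB₀/P)/ln(1+r)⌉ = ⌈21.929⌉ = 22 payments; the last is €594.66.
Total paid = 21·€640.00 + €594.66 = €14,034.66.
Total interest = total paid − principal = €14,034.66 − €11,262.00 = €2,772.66.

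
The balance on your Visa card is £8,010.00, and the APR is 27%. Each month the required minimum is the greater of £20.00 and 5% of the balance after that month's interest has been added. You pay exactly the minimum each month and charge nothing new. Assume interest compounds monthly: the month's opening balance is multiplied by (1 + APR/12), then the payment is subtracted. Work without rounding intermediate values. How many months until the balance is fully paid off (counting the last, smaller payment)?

131 months

Monthly rate r = 27%/12 = 2.25% = 0.0225.
While 5% of the post-interest balance exceeds £20.00, each month B ← (B·(1+r))·(1 − 0.05), i.e. B shrinks by the factor (1+r)·0.95 = 0.97137.
This holds for months 1–104. Entering month 105 the balance is £390.73; 5% of the post-interest balance is now below £20.00, so the flat £20.00 minimum applies from here.
From month 105 a fixed £20.00 at rate r clears £390.73 in 27 more payments. Total: 104 + 27 = 131 months.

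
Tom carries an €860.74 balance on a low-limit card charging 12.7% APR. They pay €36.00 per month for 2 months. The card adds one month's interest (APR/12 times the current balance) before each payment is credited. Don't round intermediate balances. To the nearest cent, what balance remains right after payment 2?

€806.67

Monthly rate r = 12.7%/12 = 1.05833% = 0.0105833.
Each month: B ← B·(1+r) − €36.00.
Month 1: interest €9.11; balance after payment €833.85.
Month 2: interest €8.82; balance after payment €806.67.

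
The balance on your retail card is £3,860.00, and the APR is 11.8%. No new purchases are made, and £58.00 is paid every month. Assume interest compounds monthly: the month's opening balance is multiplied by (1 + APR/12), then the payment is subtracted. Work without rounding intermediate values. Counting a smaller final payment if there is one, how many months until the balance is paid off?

Monthly rate r = 11.8%/12 = 0.983333% = 0.00983333.
Recurrence: B ← B·(1+r) − £58.00.
Month 1: interest £37.96; balance after payment £3,839.96.
Month 2: interest £37.76; balance after payment £3,819.72.
Closed form: n = −ln(1 − rB₀/P)/ln(1+r) = −ln(0.34557)/ln(1.00983) ≈ 108.586, so the balance reaches zero during payment 109.

109 months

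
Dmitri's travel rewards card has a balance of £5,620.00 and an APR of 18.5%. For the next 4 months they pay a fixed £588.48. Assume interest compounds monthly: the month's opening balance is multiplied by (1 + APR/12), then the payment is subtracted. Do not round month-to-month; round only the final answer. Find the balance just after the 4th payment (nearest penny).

Monthly rate r = 18.5%/12 = 1.54167% = 0.0154167.
Each month: B ← B·(1+r) − £588.48.
Month 1: interest £86.64; balance after payment £5,118.16.
Month 2: interest £78.90; balance after payment £4,608.59.
Month 3: interest £71.05; balance after payment £4,091.16.
Month 4: interest £63.07; balance after payment £3,565.75.

£3,565.75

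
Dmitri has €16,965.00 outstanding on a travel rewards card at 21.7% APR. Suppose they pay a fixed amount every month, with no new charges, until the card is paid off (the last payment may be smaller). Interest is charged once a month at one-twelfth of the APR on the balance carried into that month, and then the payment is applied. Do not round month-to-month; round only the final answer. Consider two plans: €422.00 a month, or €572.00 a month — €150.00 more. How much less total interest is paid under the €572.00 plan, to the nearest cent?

Monthly rate r = 21.7%/12 = 1.80833% = 0.0180833.
At €422.00/mo: n = ⌈−ln(1 − rB₀/P)/ln(1+r)⌉ = 73 payments (last €185.23); total interest = total paid − €16,965.00 = €13,604.23.
At €572.00/mo: 43 payments (last €507.32); total interest €7,566.32.
Interest saved = €13,604.23 − €7,566.32 = €6,037.91.

€6,037.91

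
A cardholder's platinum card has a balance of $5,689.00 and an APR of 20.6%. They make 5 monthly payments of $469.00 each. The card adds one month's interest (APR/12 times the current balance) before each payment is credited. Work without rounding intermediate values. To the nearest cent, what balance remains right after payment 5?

$3,767.46

Monthly rate r = 20.6%/12 = 1.71667% = 0.0171667.
Each month: B ← B·(1+r) − $469.00.
Month 1: interest $97.66; balance after payment $5,317.66.
Month 2: interest $91.29; balance after payment $4,939.95.
Month 3: interest $84.80; balance after payment $4,555.75.
Month 4: interest $78.21; balance after payment $4,164.96.
Month 5: interest $71.50; balance after payment $3,767.46.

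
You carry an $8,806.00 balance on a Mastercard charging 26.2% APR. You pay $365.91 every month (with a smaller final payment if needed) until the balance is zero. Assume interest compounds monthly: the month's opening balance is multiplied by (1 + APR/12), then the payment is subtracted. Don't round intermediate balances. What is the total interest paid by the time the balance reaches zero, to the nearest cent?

$3,822.71

Monthly rate r = 26.2%/12 = 2.18333% = 0.0218333.
Payoff takes n = ⌈−ln(1 − rB₀/P)/ln(1+r)⌉ = ⌈34.510⌉ = 35 payments; the last is $187.77.
Total paid = 34·$365.91 + $187.77 = $12,628.71.
Total interest = total paid − principal = $12,628.71 − $8,806.00 = $3,822.71.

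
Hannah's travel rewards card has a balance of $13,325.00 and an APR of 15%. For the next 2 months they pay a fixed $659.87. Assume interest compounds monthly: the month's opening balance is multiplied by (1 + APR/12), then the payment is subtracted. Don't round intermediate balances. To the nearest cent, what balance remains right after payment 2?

$12,332.22

Monthly rate r = 15%/12 = 1.25% = 0.0125.
Each month: B ← B·(1+r) − $659.87.
Month 1: interest $166.56; balance after payment $12,831.69.
Month 2: interest $160.40; balance after payment $12,332.22.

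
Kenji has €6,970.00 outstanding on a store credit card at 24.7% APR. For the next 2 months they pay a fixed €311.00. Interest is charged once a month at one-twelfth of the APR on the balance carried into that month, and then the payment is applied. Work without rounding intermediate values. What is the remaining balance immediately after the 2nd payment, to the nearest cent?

€6,631.48

Monthly rate r = 24.7%/12 = 2.05833% = 0.0205833.
Each month: B ← B·(1+r) − €311.00.
Month 1: interest €143.47; balance after payment €6,802.47.
Month 2: interest €140.02; balance after payment €6,631.48.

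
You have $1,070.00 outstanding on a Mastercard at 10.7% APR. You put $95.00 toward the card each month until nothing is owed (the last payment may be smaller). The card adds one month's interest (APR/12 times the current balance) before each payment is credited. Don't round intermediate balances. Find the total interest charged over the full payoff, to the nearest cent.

Monthly rate r = 10.7%/12 = 0.891667% = 0.00891667.
Payoff takes n = ⌈−ln(1 − rB₀/P)/ln(1+r)⌉ = ⌈11.923⌉ = 12 payments; the last is $87.67.
Total paid = 11·$95.00 + $87.67 = $1,132.67.
Total interest = total paid − principal = $1,132.67 − $1,070.00 = $62.67.

$62.67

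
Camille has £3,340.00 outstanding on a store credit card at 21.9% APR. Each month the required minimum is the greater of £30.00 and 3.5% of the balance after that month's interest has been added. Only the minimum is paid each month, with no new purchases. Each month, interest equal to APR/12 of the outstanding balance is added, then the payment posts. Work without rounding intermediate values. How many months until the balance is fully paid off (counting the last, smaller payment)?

Monthly rate r = 21.9%/12 = 1.825% = 0.01825.
While 3.5% of the post-interest balance exceeds £30.00, each month B ← (B·(1+r))·(1 − 0.035), i.e. B shrinks by the factor (1+r)·0.965 = 0.98261.
This holds for months 1–79. Entering month 80 the balance is £835.42; 3.5% of the post-interest balance is now below £30.00, so the flat £30.00 minimum applies from here.
From month 80 a fixed £30.00 at rate r clears £835.42 in 40 more payments. Total: 79 + 40 = 119 months.

119 months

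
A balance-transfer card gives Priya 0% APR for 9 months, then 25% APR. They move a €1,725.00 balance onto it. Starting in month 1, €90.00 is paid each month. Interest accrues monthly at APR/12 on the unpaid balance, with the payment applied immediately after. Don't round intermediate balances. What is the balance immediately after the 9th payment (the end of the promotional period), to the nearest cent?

€915.00

Promo months 1–9 at r₀ = 0%/12 = 0; months 10+ at r₁ = 25%/12 = 0.0208333.
After month 9 (no interest yet): B = €1,725.00 − 9·€90.00 = €915.00.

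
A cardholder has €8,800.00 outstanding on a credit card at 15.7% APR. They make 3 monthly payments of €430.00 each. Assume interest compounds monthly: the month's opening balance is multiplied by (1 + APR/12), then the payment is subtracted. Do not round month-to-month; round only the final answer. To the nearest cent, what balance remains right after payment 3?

€7,842.99

Monthly rate r = 15.7%/12 = 1.30833% = 0.0130833.
Each month: B ← B·(1+r) − €430.00.
Month 1: interest €115.13; balance after payment €8,485.13.
Month 2: interest €111.01; balance after payment €8,166.15.
Month 3: interest €106.84; balance after payment €7,842.99.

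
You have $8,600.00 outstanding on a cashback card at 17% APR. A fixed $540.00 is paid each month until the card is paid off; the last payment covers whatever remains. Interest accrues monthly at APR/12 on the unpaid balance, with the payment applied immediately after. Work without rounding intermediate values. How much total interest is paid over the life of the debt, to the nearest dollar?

Monthly rate r = 17%/12 = 1.41667% = 0.0141667.
Payoff takes n = ⌈−ln(1 − rB₀/P)/ln(1+r)⌉ = ⌈18.176⌉ = 19 payments; the last is $95.69.
Total paid = 18·$540.00 + $95.69 = $9,815.69.
Total interest = total paid − principal = $9,815.69 − $8,600.00 = $1,215.69.

$1,216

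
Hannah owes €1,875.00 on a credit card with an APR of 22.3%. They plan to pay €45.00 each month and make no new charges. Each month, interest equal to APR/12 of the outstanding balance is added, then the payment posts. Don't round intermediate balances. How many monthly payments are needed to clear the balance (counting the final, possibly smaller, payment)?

81 payments

Monthly rate r = 22.3%/12 = 1.85833% = 0.0185833.
Recurrence: B ← B·(1+r) − €45.00.
Month 1: interest €34.84; balance after payment €1,864.84.
Month 2: interest €34.66; balance after payment €1,854.50.
Closed form: n = −ln(1 − rB₀/P)/ln(1+r) = −ln(0.22569)/ln(1.01858) ≈ 80.845, so the balance reaches zero during payment 81.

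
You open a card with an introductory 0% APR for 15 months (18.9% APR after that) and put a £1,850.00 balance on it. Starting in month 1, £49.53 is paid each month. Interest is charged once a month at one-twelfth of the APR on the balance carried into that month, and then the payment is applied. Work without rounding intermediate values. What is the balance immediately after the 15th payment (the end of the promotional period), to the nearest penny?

Promo months 1–15 at r₀ = 0%/12 = 0; months 16+ at r₁ = 18.9%/12 = 0.01575.
After month 15 (no interest yet): B = £1,850.00 − 15·£49.53 = £1,107.05.

£1,107.05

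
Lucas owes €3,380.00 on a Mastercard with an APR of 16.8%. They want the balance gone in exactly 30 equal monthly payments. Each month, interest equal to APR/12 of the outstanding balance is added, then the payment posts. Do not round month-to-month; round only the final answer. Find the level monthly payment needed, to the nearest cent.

€138.75

Monthly rate r = 16.8%/12 = 1.4% = 0.014.
Level-payment amortization: P = B₀·r / (1 − (1+r)^(−n)) = 3380.00·0.014 / (1 − 1.014^(−30)).
Denominator 1 − (1+r)^(−30) = 0.341036515.
P = 47.32 / 0.341036515 ≈ 138.75.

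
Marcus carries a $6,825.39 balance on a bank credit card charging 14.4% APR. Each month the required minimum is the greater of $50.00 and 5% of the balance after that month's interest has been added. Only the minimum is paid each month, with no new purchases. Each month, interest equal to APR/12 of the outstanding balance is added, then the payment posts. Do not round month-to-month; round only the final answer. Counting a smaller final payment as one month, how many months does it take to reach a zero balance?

72 months

Monthly rate r = 14.4%/12 = 1.2% = 0.012.
While 5% of the post-interest balance exceeds $50.00, each month B ← (B·(1+r))·(1 − 0.05), i.e. B shrinks by the factor (1+r)·0.95 = 0.9614.
This holds for months 1–50. Entering month 51 the balance is $953.53; 5% of the post-interest balance is now below $50.00, so the flat $50.00 minimum applies from here.
From month 51 a fixed $50.00 at rate r clears $953.53 in 22 more payments. Total: 50 + 22 = 72 months.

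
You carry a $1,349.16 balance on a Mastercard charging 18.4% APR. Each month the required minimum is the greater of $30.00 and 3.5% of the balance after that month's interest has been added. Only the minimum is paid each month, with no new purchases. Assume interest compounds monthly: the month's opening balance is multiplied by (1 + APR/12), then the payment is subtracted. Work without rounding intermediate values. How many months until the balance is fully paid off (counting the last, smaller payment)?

61 months

Monthly rate r = 18.4%/12 = 1.53333% = 0.0153333.
While 3.5% of the post-interest balance exceeds $30.00, each month B ← (B·(1+r))·(1 − 0.035), i.e. B shrinks by the factor (1+r)·0.965 = 0.9798.
This holds for months 1–23. Entering month 24 the balance is $843.70; 3.5% of the post-interest balance is now below $30.00, so the flat $30.00 minimum applies from here.
From month 24 a fixed $30.00 at rate r clears $843.70 in 38 more payments. Total: 23 + 38 = 61 months.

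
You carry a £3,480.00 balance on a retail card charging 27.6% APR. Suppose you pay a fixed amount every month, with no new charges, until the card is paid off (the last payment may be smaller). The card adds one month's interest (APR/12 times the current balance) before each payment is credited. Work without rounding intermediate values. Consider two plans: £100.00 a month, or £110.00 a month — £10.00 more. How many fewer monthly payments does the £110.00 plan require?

Monthly rate r = 27.6%/12 = 2.3% = 0.023.
At £100.00/mo: n = ⌈−ln(1 − rB₀/P)/ln(1+r)⌉ = 71 payments (last £86.66); total interest = total paid − £3,480.00 = £3,606.66.
At £110.00/mo: 58 payments (last £21.80); total interest £2,811.80.
Payments saved = 71 − 58 = 13.

13 fewer payments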